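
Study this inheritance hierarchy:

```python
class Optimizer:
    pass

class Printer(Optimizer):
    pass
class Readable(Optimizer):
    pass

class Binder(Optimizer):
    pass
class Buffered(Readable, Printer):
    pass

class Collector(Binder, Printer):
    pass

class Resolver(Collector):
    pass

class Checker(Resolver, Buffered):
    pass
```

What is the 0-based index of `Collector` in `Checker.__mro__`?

L[Checker] = Checker + merge(L[Resolver], L[Buffered], [Resolver Buffered])
  take Resolver:  [Resolver Collector Binder Printer Optimizer object] + [Buffered Readable Printer Optimizer object] + [Resolver Buffered]
  take Collector:  [Collector Binder Printer Optimizer object] + [Buffered Readable Printer Optimizer object] + [Buffered]
  take Binder:  [Binder Printer Optimizer object] + [Buffered Readable Printer Optimizer object] + [Buffered]
  take Buffered:  [Printer Optimizer object] + [Buffered Readable Printer Optimizer object] + [Buffered]
  take Readable:  [Printer Optimizer object] + [Readable Printer Optimizer object]
  take Printer:  [Printer Optimizer object] + [Printer Optimizer object]
  take Optimizer:  [Optimizer object] + [Optimizer object]
  take object:  [object] + [object]
MRO: Checker Resolver Collector Binder Buffered Readable Printer Optimizer object
Collector sits at index 2.

2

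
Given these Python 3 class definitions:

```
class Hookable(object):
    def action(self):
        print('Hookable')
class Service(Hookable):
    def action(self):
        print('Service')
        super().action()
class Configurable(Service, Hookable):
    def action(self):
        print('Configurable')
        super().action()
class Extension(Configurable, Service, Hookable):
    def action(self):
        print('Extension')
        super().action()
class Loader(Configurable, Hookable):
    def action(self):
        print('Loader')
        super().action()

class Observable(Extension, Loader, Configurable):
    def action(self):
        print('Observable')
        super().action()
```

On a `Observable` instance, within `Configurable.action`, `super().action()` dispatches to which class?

L[Observable] = Observable + merge(L[Extension], L[Loader], L[Configurable], [Extension Loader Configurable])
  take Extension:  [Extension Configurable Service Hookable object] + [Loader Configurable Service Hookable object] + [Configurable Service Hookable object] + [Extension Loader Configurable]
  take Loader:  [Configurable Service Hookable object] + [Loader Configurable Service Hookable object] + [Configurable Service Hookable object] + [Loader Configurable]
  take Configurable:  [Configurable Service Hookable object] + [Configurable Service Hookable object] + [Configurable Service Hookable object] + [Configurable]
  take Service:  [Service Hookable object] + [Service Hookable object] + [Service Hookable object]
  take Hookable:  [Hookable object] + [Hookable object] + [Hookable object]
  take object:  [object] + [object] + [object]
MRO: Observable Extension Loader Configurable Service Hookable object
super() in Configurable.action on a Observable instance goes to the class after Configurable in Observable's MRO: Service.

Service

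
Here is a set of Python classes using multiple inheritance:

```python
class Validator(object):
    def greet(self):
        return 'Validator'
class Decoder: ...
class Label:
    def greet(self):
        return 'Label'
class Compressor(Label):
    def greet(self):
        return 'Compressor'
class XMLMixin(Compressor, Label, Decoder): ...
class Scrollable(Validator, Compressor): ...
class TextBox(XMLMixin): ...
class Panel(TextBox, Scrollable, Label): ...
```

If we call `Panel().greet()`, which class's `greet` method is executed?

L[Panel] = Panel + merge(L[TextBox], L[Scrollable], L[Label], [TextBox Scrollable Label])
  take TextBox:  [TextBox XMLMixin Compressor Label Decoder object] + [Scrollable Validator Compressor Label object] + [Label object] + [TextBox Scrollable Label]
  take XMLMixin:  [XMLMixin Compressor Label Decoder object] + [Scrollable Validator Compressor Label object] + [Label object] + [Scrollable Label]
  take Scrollable:  [Compressor Label Decoder object] + [Scrollable Validator Compressor Label object] + [Label object] + [Scrollable Label]
  take Validator:  [Compressor Label Decoder object] + [Validator Compressor Label object] + [Label object] + [Label]
  take Compressor:  [Compressor Label Decoder object] + [Compressor Label object] + [Label object] + [Label]
  take Label:  [Label Decoder object] + [Label object] + [Label object] + [Label]
  take Decoder:  [Decoder object] + [object] + [object]
  take object:  [object] + [object] + [object]
MRO: Panel TextBox XMLMixin Scrollable Validator Compressor Label Decoder object
greet is defined in: Compressor, Label, Validator. First along the MRO is Validator.

Validator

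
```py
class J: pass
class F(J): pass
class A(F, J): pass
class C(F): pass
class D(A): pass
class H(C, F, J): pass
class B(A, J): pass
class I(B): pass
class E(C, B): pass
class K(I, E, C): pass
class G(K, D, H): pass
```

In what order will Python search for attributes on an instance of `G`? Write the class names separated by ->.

L[G] = G + merge(L[K], L[D], L[H], [K D H])
  take K:  [K I E C B A F J object] + [D A F J object] + [H C F J object] + [K D H]
  take I:  [I E C B A F J object] + [D A F J object] + [H C F J object] + [D H]
  take E:  [E C B A F J object] + [D A F J object] + [H C F J object] + [D H]
  take D:  [C B A F J object] + [D A F J object] + [H C F J object] + [D H]
  take H:  [C B A F J object] + [A F J object] + [H C F J object] + [H]
  take C:  [C B A F J object] + [A F J object] + [C F J object]
  take B:  [B A F J object] + [A F J object] + [F J object]
  take A:  [A F J object] + [A F J object] + [F J object]
  take F:  [F J object] + [F J object] + [F J object]
  take J:  [J object] + [J object] + [J object]
  take object:  [object] + [object] + [object]

G -> K -> I -> E -> D -> H -> C -> B -> A -> F -> J -> object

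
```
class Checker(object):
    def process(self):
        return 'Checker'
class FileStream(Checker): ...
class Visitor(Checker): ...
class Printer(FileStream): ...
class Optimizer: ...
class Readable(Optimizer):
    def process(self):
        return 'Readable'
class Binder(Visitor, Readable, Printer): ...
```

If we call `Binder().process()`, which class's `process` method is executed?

L[Binder] = Binder + merge(L[Visitor], L[Readable], L[Printer], [Visitor Readable Printer])
  take Visitor:  [Visitor Checker object] + [Readable Optimizer object] + [Printer FileStream Checker object] + [Visitor Readable Printer]
  take Readable:  [Checker object] + [Readable Optimizer object] + [Printer FileStream Checker object] + [Readable Printer]
  take Optimizer:  [Checker object] + [Optimizer object] + [Printer FileStream Checker object] + [Printer]
  take Printer:  [Checker object] + [object] + [Printer FileStream Checker object] + [Printer]
  take FileStream:  [Checker object] + [object] + [FileStream Checker object]
  take Checker:  [Checker object] + [object] + [Checker object]
  take object:  [object] + [object] + [object]
MRO: Binder Visitor Readable Optimizer Printer FileStream Checker object
process is defined in: Checker, Readable. First along the MRO is Readable.

Readable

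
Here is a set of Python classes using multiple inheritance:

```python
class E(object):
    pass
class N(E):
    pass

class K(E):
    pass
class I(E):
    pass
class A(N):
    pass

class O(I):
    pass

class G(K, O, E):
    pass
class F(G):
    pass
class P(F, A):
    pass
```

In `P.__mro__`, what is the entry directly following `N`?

L[P] = P + merge(L[F], L[A], [F A])
  take F:  [F G K O I E object] + [A N E object] + [F A]
  take G:  [G K O I E object] + [A N E object] + [A]
  take K:  [K O I E object] + [A N E object] + [A]
  take O:  [O I E object] + [A N E object] + [A]
  take I:  [I E object] + [A N E object] + [A]
  take A:  [E object] + [A N E object] + [A]
  take N:  [E object] + [N E object]
  take E:  [E object] + [E object]
  take object:  [object] + [object]
MRO: P F G K O I A N E object
N is at position 7; next is E.

E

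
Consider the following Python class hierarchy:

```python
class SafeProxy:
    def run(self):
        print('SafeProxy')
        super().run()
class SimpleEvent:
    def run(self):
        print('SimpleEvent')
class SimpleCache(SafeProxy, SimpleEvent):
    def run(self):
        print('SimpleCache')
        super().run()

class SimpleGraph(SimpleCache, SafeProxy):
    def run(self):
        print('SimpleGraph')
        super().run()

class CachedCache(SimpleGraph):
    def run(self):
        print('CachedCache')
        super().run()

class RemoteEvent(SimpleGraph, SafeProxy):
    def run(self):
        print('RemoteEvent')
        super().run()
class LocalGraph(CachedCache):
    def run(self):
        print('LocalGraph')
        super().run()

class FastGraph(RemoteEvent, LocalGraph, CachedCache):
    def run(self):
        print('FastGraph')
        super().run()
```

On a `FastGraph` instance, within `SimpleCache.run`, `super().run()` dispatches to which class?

L[FastGraph] = FastGraph + merge(L[RemoteEvent], L[LocalGraph], L[CachedCache], [RemoteEvent LocalGraph CachedCache])
  take RemoteEvent:  [RemoteEvent SimpleGraph SimpleCache SafeProxy SimpleEvent object] + [LocalGraph CachedCache SimpleGraph SimpleCache SafeProxy SimpleEvent object] + [CachedCache SimpleGraph SimpleCache SafeProxy SimpleEvent object] + [RemoteEvent LocalGraph CachedCache]
  take LocalGraph:  [SimpleGraph SimpleCache SafeProxy SimpleEvent object] + [LocalGraph CachedCache SimpleGraph SimpleCache SafeProxy SimpleEvent object] + [CachedCache SimpleGraph SimpleCache SafeProxy SimpleEvent object] + [LocalGraph CachedCache]
  take CachedCache:  [SimpleGraph SimpleCache SafeProxy SimpleEvent object] + [CachedCache SimpleGraph SimpleCache SafeProxy SimpleEvent object] + [CachedCache SimpleGraph SimpleCache SafeProxy SimpleEvent object] + [CachedCache]
  take SimpleGraph:  [SimpleGraph SimpleCache SafeProxy SimpleEvent object] + [SimpleGraph SimpleCache SafeProxy SimpleEvent object] + [SimpleGraph SimpleCache SafeProxy SimpleEvent object]
  take SimpleCache:  [SimpleCache SafeProxy SimpleEvent object] + [SimpleCache SafeProxy SimpleEvent object] + [SimpleCache SafeProxy SimpleEvent object]
  take SafeProxy:  [SafeProxy SimpleEvent object] + [SafeProxy SimpleEvent object] + [SafeProxy SimpleEvent object]
  take SimpleEvent:  [SimpleEvent object] + [SimpleEvent object] + [SimpleEvent object]
  take object:  [object] + [object] + [object]
MRO: FastGraph RemoteEvent LocalGraph CachedCache SimpleGraph SimpleCache SafeProxy SimpleEvent object
super() in SimpleCache.run on a FastGraph instance goes to the class after SimpleCache in FastGraph's MRO: SafeProxy.

SafeProxy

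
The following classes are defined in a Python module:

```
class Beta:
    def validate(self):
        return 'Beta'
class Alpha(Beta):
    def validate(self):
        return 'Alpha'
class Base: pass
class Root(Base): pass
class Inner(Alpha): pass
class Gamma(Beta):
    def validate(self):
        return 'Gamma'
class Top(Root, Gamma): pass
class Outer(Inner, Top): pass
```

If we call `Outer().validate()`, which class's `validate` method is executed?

L[Outer] = Outer + merge(L[Inner], L[Top], [Inner Top])
  take Inner:  [Inner Alpha Beta object] + [Top Root Base Gamma Beta object] + [Inner Top]
  take Alpha:  [Alpha Beta object] + [Top Root Base Gamma Beta object] + [Top]
  take Top:  [Beta object] + [Top Root Base Gamma Beta object] + [Top]
  take Root:  [Beta object] + [Root Base Gamma Beta object]
  take Base:  [Beta object] + [Base Gamma Beta object]
  take Gamma:  [Beta object] + [Gamma Beta object]
  take Beta:  [Beta object] + [Beta object]
  take object:  [object] + [object]
MRO: Outer Inner Alpha Top Root Base Gamma Beta object
validate is defined in: Alpha, Beta, Gamma. First along the MRO is Alpha.

Alpha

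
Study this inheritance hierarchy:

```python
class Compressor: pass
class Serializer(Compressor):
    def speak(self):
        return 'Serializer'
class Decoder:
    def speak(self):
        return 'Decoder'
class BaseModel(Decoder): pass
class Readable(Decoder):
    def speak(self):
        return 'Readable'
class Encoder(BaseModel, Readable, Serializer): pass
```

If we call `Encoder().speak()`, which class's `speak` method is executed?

Readable

L[Encoder] = Encoder + merge(L[BaseModel], L[Readable], L[Serializer], [BaseModel Readable Serializer])
  take BaseModel:  [BaseModel Decoder object] + [Readable Decoder object] + [Serializer Compressor object] + [BaseModel Readable Serializer]
  take Readable:  [Decoder object] + [Readable Decoder object] + [Serializer Compressor object] + [Readable Serializer]
  take Decoder:  [Decoder object] + [Decoder object] + [Serializer Compressor object] + [Serializer]
  take Serializer:  [object] + [object] + [Serializer Compressor object] + [Serializer]
  take Compressor:  [object] + [object] + [Compressor object]
  take object:  [object] + [object] + [object]
MRO: Encoder BaseModel Readable Decoder Serializer Compressor object
speak is defined in: Decoder, Readable, Serializer. First along the MRO is Readable.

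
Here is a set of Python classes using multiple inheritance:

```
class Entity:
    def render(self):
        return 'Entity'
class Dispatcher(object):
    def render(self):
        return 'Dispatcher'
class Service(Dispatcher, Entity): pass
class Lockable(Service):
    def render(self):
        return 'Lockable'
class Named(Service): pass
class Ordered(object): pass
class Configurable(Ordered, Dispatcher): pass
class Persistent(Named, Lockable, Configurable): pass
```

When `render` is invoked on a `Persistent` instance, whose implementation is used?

Lockable

L[Persistent] = Persistent + merge(L[Named], L[Lockable], L[Configurable], [Named Lockable Configurable])
  take Named:  [Named Service Dispatcher Entity object] + [Lockable Service Dispatcher Entity object] + [Configurable Ordered Dispatcher object] + [Named Lockable Configurable]
  take Lockable:  [Service Dispatcher Entity object] + [Lockable Service Dispatcher Entity object] + [Configurable Ordered Dispatcher object] + [Lockable Configurable]
  take Service:  [Service Dispatcher Entity object] + [Service Dispatcher Entity object] + [Configurable Ordered Dispatcher object] + [Configurable]
  take Configurable:  [Dispatcher Entity object] + [Dispatcher Entity object] + [Configurable Ordered Dispatcher object] + [Configurable]
  take Ordered:  [Dispatcher Entity object] + [Dispatcher Entity object] + [Ordered Dispatcher object]
  take Dispatcher:  [Dispatcher Entity object] + [Dispatcher Entity object] + [Dispatcher object]
  take Entity:  [Entity object] + [Entity object] + [object]
  take object:  [object] + [object] + [object]
MRO: Persistent Named Lockable Service Configurable Ordered Dispatcher Entity object
render is defined in: Dispatcher, Entity, Lockable. First along the MRO is Lockable.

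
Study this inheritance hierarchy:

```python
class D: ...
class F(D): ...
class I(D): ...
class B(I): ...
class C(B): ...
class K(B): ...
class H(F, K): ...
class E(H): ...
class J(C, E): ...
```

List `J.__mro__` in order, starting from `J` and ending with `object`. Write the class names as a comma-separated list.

J, C, E, H, F, K, B, I, D, object

L[J] = J + merge(L[C], L[E], [C E])
  take C:  [C B I D object] + [E H F K B I D object] + [C E]
  take E:  [B I D object] + [E H F K B I D object] + [E]
  take H:  [B I D object] + [H F K B I D object]
  take F:  [B I D object] + [F K B I D object]
  take K:  [B I D object] + [K B I D object]
  take B:  [B I D object] + [B I D object]
  take I:  [I D object] + [I D object]
  take D:  [D object] + [D object]
  take object:  [object] + [object]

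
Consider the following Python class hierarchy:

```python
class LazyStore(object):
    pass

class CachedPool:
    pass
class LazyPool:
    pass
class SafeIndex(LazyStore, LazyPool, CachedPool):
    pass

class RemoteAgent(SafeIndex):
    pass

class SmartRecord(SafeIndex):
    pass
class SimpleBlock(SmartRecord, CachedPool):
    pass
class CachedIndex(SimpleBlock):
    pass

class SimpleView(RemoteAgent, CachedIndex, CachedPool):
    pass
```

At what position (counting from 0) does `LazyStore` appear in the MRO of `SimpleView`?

L[SimpleView] = SimpleView + merge(L[RemoteAgent], L[CachedIndex], L[CachedPool], [RemoteAgent CachedIndex CachedPool])
  take RemoteAgent:  [RemoteAgent SafeIndex LazyStore LazyPool CachedPool object] + [CachedIndex SimpleBlock SmartRecord SafeIndex LazyStore LazyPool CachedPool object] + [CachedPool object] + [RemoteAgent CachedIndex CachedPool]
  take CachedIndex:  [SafeIndex LazyStore LazyPool CachedPool object] + [CachedIndex SimpleBlock SmartRecord SafeIndex LazyStore LazyPool CachedPool object] + [CachedPool object] + [CachedIndex CachedPool]
  take SimpleBlock:  [SafeIndex LazyStore LazyPool CachedPool object] + [SimpleBlock SmartRecord SafeIndex LazyStore LazyPool CachedPool object] + [CachedPool object] + [CachedPool]
  take SmartRecord:  [SafeIndex LazyStore LazyPool CachedPool object] + [SmartRecord SafeIndex LazyStore LazyPool CachedPool object] + [CachedPool object] + [CachedPool]
  take SafeIndex:  [SafeIndex LazyStore LazyPool CachedPool object] + [SafeIndex LazyStore LazyPool CachedPool object] + [CachedPool object] + [CachedPool]
  take LazyStore:  [LazyStore LazyPool CachedPool object] + [LazyStore LazyPool CachedPool object] + [CachedPool object] + [CachedPool]
  take LazyPool:  [LazyPool CachedPool object] + [LazyPool CachedPool object] + [CachedPool object] + [CachedPool]
  take CachedPool:  [CachedPool object] + [CachedPool object] + [CachedPool object] + [CachedPool]
  take object:  [object] + [object] + [object]
MRO: SimpleView RemoteAgent CachedIndex SimpleBlock SmartRecord SafeIndex LazyStore LazyPool CachedPool object
LazyStore sits at index 6.

6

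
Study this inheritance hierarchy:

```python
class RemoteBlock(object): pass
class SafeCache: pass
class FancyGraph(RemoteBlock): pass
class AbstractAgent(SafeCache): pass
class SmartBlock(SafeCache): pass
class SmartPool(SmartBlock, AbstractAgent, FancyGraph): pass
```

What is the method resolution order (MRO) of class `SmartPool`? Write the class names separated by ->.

L[SmartPool] = SmartPool + merge(L[SmartBlock], L[AbstractAgent], L[FancyGraph], [SmartBlock AbstractAgent FancyGraph])
  take SmartBlock:  [SmartBlock SafeCache object] + [AbstractAgent SafeCache object] + [FancyGraph RemoteBlock object] + [SmartBlock AbstractAgent FancyGraph]
  take AbstractAgent:  [SafeCache object] + [AbstractAgent SafeCache object] + [FancyGraph RemoteBlock object] + [AbstractAgent FancyGraph]
  take SafeCache:  [SafeCache object] + [SafeCache object] + [FancyGraph RemoteBlock object] + [FancyGraph]
  take FancyGraph:  [object] + [object] + [FancyGraph RemoteBlock object] + [FancyGraph]
  take RemoteBlock:  [object] + [object] + [RemoteBlock object]
  take object:  [object] + [object] + [object]

SmartPool -> SmartBlock -> AbstractAgent -> SafeCache -> FancyGraph -> RemoteBlock -> object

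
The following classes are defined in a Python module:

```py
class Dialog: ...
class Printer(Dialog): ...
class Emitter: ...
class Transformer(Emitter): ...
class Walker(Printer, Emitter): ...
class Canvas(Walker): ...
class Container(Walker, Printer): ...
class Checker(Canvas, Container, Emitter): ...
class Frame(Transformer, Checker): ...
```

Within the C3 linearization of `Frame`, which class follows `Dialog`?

Emitter

L[Frame] = Frame + merge(L[Transformer], L[Checker], [Transformer Checker])
  take Transformer:  [Transformer Emitter object] + [Checker Canvas Container Walker Printer Dialog Emitter object] + [Transformer Checker]
  take Checker:  [Emitter object] + [Checker Canvas Container Walker Printer Dialog Emitter object] + [Checker]
  take Canvas:  [Emitter object] + [Canvas Container Walker Printer Dialog Emitter object]
  take Container:  [Emitter object] + [Container Walker Printer Dialog Emitter object]
  take Walker:  [Emitter object] + [Walker Printer Dialog Emitter object]
  take Printer:  [Emitter object] + [Printer Dialog Emitter object]
  take Dialog:  [Emitter object] + [Dialog Emitter object]
  take Emitter:  [Emitter object] + [Emitter object]
  take object:  [object] + [object]
MRO: Frame Transformer Checker Canvas Container Walker Printer Dialog Emitter object
Dialog is at position 7; next is Emitter.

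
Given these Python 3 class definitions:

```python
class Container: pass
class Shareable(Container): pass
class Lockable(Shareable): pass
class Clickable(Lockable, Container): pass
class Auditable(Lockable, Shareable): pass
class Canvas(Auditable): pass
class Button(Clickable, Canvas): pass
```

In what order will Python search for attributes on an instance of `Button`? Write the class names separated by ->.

L[Button] = Button + merge(L[Clickable], L[Canvas], [Clickable Canvas])
  take Clickable:  [Clickable Lockable Shareable Container object] + [Canvas Auditable Lockable Shareable Container object] + [Clickable Canvas]
  take Canvas:  [Lockable Shareable Container object] + [Canvas Auditable Lockable Shareable Container object] + [Canvas]
  take Auditable:  [Lockable Shareable Container object] + [Auditable Lockable Shareable Container object]
  take Lockable:  [Lockable Shareable Container object] + [Lockable Shareable Container object]
  take Shareable:  [Shareable Container object] + [Shareable Container object]
  take Container:  [Container object] + [Container object]
  take object:  [object] + [object]

Button -> Clickable -> Canvas -> Auditable -> Lockable -> Shareable -> Container -> object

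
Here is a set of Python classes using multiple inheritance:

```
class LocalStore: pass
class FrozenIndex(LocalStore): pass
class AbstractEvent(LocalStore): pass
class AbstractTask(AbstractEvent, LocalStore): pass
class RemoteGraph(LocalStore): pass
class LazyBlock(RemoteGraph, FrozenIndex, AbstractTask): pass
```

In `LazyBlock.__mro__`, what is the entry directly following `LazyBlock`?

RemoteGraph

L[LazyBlock] = LazyBlock + merge(L[RemoteGraph], L[FrozenIndex], L[AbstractTask], [RemoteGraph FrozenIndex AbstractTask])
  take RemoteGraph:  [RemoteGraph LocalStore object] + [FrozenIndex LocalStore object] + [AbstractTask AbstractEvent LocalStore object] + [RemoteGraph FrozenIndex AbstractTask]
  take FrozenIndex:  [LocalStore object] + [FrozenIndex LocalStore object] + [AbstractTask AbstractEvent LocalStore object] + [FrozenIndex AbstractTask]
  take AbstractTask:  [LocalStore object] + [LocalStore object] + [AbstractTask AbstractEvent LocalStore object] + [AbstractTask]
  take AbstractEvent:  [LocalStore object] + [LocalStore object] + [AbstractEvent LocalStore object]
  take LocalStore:  [LocalStore object] + [LocalStore object] + [LocalStore object]
  take object:  [object] + [object] + [object]
MRO: LazyBlock RemoteGraph FrozenIndex AbstractTask AbstractEvent LocalStore object
LazyBlock is at position 0; next is RemoteGraph.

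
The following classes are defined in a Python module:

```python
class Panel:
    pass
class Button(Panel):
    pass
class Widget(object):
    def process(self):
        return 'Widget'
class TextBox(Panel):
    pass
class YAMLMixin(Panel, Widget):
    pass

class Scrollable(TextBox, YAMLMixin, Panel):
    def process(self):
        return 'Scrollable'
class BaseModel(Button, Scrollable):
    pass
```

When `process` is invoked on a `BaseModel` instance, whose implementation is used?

L[BaseModel] = BaseModel + merge(L[Button], L[Scrollable], [Button Scrollable])
  take Button:  [Button Panel object] + [Scrollable TextBox YAMLMixin Panel Widget object] + [Button Scrollable]
  take Scrollable:  [Panel object] + [Scrollable TextBox YAMLMixin Panel Widget object] + [Scrollable]
  take TextBox:  [Panel object] + [TextBox YAMLMixin Panel Widget object]
  take YAMLMixin:  [Panel object] + [YAMLMixin Panel Widget object]
  take Panel:  [Panel object] + [Panel Widget object]
  take Widget:  [object] + [Widget object]
  take object:  [object] + [object]
MRO: BaseModel Button Scrollable TextBox YAMLMixin Panel Widget object
process is defined in: Scrollable, Widget. First along the MRO is Scrollable.

Scrollable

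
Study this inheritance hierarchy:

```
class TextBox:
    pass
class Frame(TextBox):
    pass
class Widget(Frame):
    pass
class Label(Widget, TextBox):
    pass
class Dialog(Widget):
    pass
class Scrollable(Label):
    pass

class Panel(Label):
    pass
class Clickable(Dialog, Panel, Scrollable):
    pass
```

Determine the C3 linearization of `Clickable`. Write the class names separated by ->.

Clickable -> Dialog -> Panel -> Scrollable -> Label -> Widget -> Frame -> TextBox -> object

L[Clickable] = Clickable + merge(L[Dialog], L[Panel], L[Scrollable], [Dialog Panel Scrollable])
  take Dialog:  [Dialog Widget Frame TextBox object] + [Panel Label Widget Frame TextBox object] + [Scrollable Label Widget Frame TextBox object] + [Dialog Panel Scrollable]
  take Panel:  [Widget Frame TextBox object] + [Panel Label Widget Frame TextBox object] + [Scrollable Label Widget Frame TextBox object] + [Panel Scrollable]
  take Scrollable:  [Widget Frame TextBox object] + [Label Widget Frame TextBox object] + [Scrollable Label Widget Frame TextBox object] + [Scrollable]
  take Label:  [Widget Frame TextBox object] + [Label Widget Frame TextBox object] + [Label Widget Frame TextBox object]
  take Widget:  [Widget Frame TextBox object] + [Widget Frame TextBox object] + [Widget Frame TextBox object]
  take Frame:  [Frame TextBox object] + [Frame TextBox object] + [Frame TextBox object]
  take TextBox:  [TextBox object] + [TextBox object] + [TextBox object]
  take object:  [object] + [object] + [object]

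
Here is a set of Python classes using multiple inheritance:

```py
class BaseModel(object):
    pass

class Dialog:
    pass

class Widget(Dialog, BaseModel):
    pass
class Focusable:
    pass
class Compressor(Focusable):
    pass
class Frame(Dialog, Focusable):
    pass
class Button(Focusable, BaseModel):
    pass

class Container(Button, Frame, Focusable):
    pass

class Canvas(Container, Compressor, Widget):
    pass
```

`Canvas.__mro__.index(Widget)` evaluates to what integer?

L[Canvas] = Canvas + merge(L[Container], L[Compressor], L[Widget], [Container Compressor Widget])
  take Container:  [Container Button Frame Dialog Focusable BaseModel object] + [Compressor Focusable object] + [Widget Dialog BaseModel object] + [Container Compressor Widget]
  take Button:  [Button Frame Dialog Focusable BaseModel object] + [Compressor Focusable object] + [Widget Dialog BaseModel object] + [Compressor Widget]
  take Frame:  [Frame Dialog Focusable BaseModel object] + [Compressor Focusable object] + [Widget Dialog BaseModel object] + [Compressor Widget]
  take Compressor:  [Dialog Focusable BaseModel object] + [Compressor Focusable object] + [Widget Dialog BaseModel object] + [Compressor Widget]
  take Widget:  [Dialog Focusable BaseModel object] + [Focusable object] + [Widget Dialog BaseModel object] + [Widget]
  take Dialog:  [Dialog Focusable BaseModel object] + [Focusable object] + [Dialog BaseModel object]
  take Focusable:  [Focusable BaseModel object] + [Focusable object] + [BaseModel object]
  take BaseModel:  [BaseModel object] + [object] + [BaseModel object]
  take object:  [object] + [object] + [object]
MRO: Canvas Container Button Frame Compressor Widget Dialog Focusable BaseModel object
Widget sits at index 5.

5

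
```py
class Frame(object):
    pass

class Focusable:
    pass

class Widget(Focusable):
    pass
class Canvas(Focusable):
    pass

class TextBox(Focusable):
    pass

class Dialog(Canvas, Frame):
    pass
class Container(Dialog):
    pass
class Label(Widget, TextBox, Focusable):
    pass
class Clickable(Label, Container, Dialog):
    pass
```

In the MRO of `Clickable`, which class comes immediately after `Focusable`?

L[Clickable] = Clickable + merge(L[Label], L[Container], L[Dialog], [Label Container Dialog])
  take Label:  [Label Widget TextBox Focusable object] + [Container Dialog Canvas Focusable Frame object] + [Dialog Canvas Focusable Frame object] + [Label Container Dialog]
  take Widget:  [Widget TextBox Focusable object] + [Container Dialog Canvas Focusable Frame object] + [Dialog Canvas Focusable Frame object] + [Container Dialog]
  take TextBox:  [TextBox Focusable object] + [Container Dialog Canvas Focusable Frame object] + [Dialog Canvas Focusable Frame object] + [Container Dialog]
  take Container:  [Focusable object] + [Container Dialog Canvas Focusable Frame object] + [Dialog Canvas Focusable Frame object] + [Container Dialog]
  take Dialog:  [Focusable object] + [Dialog Canvas Focusable Frame object] + [Dialog Canvas Focusable Frame object] + [Dialog]
  take Canvas:  [Focusable object] + [Canvas Focusable Frame object] + [Canvas Focusable Frame object]
  take Focusable:  [Focusable object] + [Focusable Frame object] + [Focusable Frame object]
  take Frame:  [object] + [Frame object] + [Frame object]
  take object:  [object] + [object] + [object]
MRO: Clickable Label Widget TextBox Container Dialog Canvas Focusable Frame object
Focusable is at position 7; next is Frame.

Frame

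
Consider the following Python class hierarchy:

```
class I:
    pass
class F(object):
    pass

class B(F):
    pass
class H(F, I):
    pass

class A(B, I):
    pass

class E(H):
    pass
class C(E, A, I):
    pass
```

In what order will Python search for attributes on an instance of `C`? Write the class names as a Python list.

L[C] = C + merge(L[E], L[A], L[I], [E A I])
  take E:  [E H F I object] + [A B F I object] + [I object] + [E A I]
  take H:  [H F I object] + [A B F I object] + [I object] + [A I]
  take A:  [F I object] + [A B F I object] + [I object] + [A I]
  take B:  [F I object] + [B F I object] + [I object] + [I]
  take F:  [F I object] + [F I object] + [I object] + [I]
  take I:  [I object] + [I object] + [I object] + [I]
  take object:  [object] + [object] + [object]

[C, E, H, A, B, F, I, object]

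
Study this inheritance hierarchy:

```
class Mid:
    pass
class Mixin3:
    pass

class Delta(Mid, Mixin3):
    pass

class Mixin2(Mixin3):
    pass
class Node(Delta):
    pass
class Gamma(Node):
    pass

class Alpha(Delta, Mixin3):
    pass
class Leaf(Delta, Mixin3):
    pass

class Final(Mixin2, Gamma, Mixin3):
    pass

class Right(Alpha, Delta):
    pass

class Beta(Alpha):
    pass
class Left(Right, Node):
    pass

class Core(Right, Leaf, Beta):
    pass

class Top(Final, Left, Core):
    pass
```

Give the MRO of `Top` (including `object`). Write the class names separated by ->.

L[Top] = Top + merge(L[Final], L[Left], L[Core], [Final Left Core])
  take Final:  [Final Mixin2 Gamma Node Delta Mid Mixin3 object] + [Left Right Alpha Node Delta Mid Mixin3 object] + [Core Right Leaf Beta Alpha Delta Mid Mixin3 object] + [Final Left Core]
  take Mixin2:  [Mixin2 Gamma Node Delta Mid Mixin3 object] + [Left Right Alpha Node Delta Mid Mixin3 object] + [Core Right Leaf Beta Alpha Delta Mid Mixin3 object] + [Left Core]
  take Gamma:  [Gamma Node Delta Mid Mixin3 object] + [Left Right Alpha Node Delta Mid Mixin3 object] + [Core Right Leaf Beta Alpha Delta Mid Mixin3 object] + [Left Core]
  take Left:  [Node Delta Mid Mixin3 object] + [Left Right Alpha Node Delta Mid Mixin3 object] + [Core Right Leaf Beta Alpha Delta Mid Mixin3 object] + [Left Core]
  take Core:  [Node Delta Mid Mixin3 object] + [Right Alpha Node Delta Mid Mixin3 object] + [Core Right Leaf Beta Alpha Delta Mid Mixin3 object] + [Core]
  take Right:  [Node Delta Mid Mixin3 object] + [Right Alpha Node Delta Mid Mixin3 object] + [Right Leaf Beta Alpha Delta Mid Mixin3 object]
  take Leaf:  [Node Delta Mid Mixin3 object] + [Alpha Node Delta Mid Mixin3 object] + [Leaf Beta Alpha Delta Mid Mixin3 object]
  take Beta:  [Node Delta Mid Mixin3 object] + [Alpha Node Delta Mid Mixin3 object] + [Beta Alpha Delta Mid Mixin3 object]
  take Alpha:  [Node Delta Mid Mixin3 object] + [Alpha Node Delta Mid Mixin3 object] + [Alpha Delta Mid Mixin3 object]
  take Node:  [Node Delta Mid Mixin3 object] + [Node Delta Mid Mixin3 object] + [Delta Mid Mixin3 object]
  take Delta:  [Delta Mid Mixin3 object] + [Delta Mid Mixin3 object] + [Delta Mid Mixin3 object]
  take Mid:  [Mid Mixin3 object] + [Mid Mixin3 object] + [Mid Mixin3 object]
  take Mixin3:  [Mixin3 object] + [Mixin3 object] + [Mixin3 object]
  take object:  [object] + [object] + [object]

Top -> Final -> Mixin2 -> Gamma -> Left -> Core -> Right -> Leaf -> Beta -> Alpha -> Node -> Delta -> Mid -> Mixin3 -> object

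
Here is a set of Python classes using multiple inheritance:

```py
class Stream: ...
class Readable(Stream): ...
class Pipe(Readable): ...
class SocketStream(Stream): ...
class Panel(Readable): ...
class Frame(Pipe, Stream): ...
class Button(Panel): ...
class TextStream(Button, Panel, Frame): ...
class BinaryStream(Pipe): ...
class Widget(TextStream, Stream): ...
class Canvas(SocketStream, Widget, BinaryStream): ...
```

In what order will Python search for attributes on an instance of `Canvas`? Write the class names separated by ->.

L[Canvas] = Canvas + merge(L[SocketStream], L[Widget], L[BinaryStream], [SocketStream Widget BinaryStream])
  take SocketStream:  [SocketStream Stream object] + [Widget TextStream Button Panel Frame Pipe Readable Stream object] + [BinaryStream Pipe Readable Stream object] + [SocketStream Widget BinaryStream]
  take Widget:  [Stream object] + [Widget TextStream Button Panel Frame Pipe Readable Stream object] + [BinaryStream Pipe Readable Stream object] + [Widget BinaryStream]
  take TextStream:  [Stream object] + [TextStream Button Panel Frame Pipe Readable Stream object] + [BinaryStream Pipe Readable Stream object] + [BinaryStream]
  take Button:  [Stream object] + [Button Panel Frame Pipe Readable Stream object] + [BinaryStream Pipe Readable Stream object] + [BinaryStream]
  take Panel:  [Stream object] + [Panel Frame Pipe Readable Stream object] + [BinaryStream Pipe Readable Stream object] + [BinaryStream]
  take Frame:  [Stream object] + [Frame Pipe Readable Stream object] + [BinaryStream Pipe Readable Stream object] + [BinaryStream]
  take BinaryStream:  [Stream object] + [Pipe Readable Stream object] + [BinaryStream Pipe Readable Stream object] + [BinaryStream]
  take Pipe:  [Stream object] + [Pipe Readable Stream object] + [Pipe Readable Stream object]
  take Readable:  [Stream object] + [Readable Stream object] + [Readable Stream object]
  take Stream:  [Stream object] + [Stream object] + [Stream object]
  take object:  [object] + [object] + [object]

Canvas -> SocketStream -> Widget -> TextStream -> Button -> Panel -> Frame -> BinaryStream -> Pipe -> Readable -> Stream -> object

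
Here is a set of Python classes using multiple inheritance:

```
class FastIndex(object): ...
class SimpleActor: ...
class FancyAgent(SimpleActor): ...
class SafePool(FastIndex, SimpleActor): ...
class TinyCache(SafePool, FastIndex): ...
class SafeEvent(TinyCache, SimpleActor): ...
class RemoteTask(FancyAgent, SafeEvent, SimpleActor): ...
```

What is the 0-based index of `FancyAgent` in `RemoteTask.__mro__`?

1

L[RemoteTask] = RemoteTask + merge(L[FancyAgent], L[SafeEvent], L[SimpleActor], [FancyAgent SafeEvent SimpleActor])
  take FancyAgent:  [FancyAgent SimpleActor object] + [SafeEvent TinyCache SafePool FastIndex SimpleActor object] + [SimpleActor object] + [FancyAgent SafeEvent SimpleActor]
  take SafeEvent:  [SimpleActor object] + [SafeEvent TinyCache SafePool FastIndex SimpleActor object] + [SimpleActor object] + [SafeEvent SimpleActor]
  take TinyCache:  [SimpleActor object] + [TinyCache SafePool FastIndex SimpleActor object] + [SimpleActor object] + [SimpleActor]
  take SafePool:  [SimpleActor object] + [SafePool FastIndex SimpleActor object] + [SimpleActor object] + [SimpleActor]
  take FastIndex:  [SimpleActor object] + [FastIndex SimpleActor object] + [SimpleActor object] + [SimpleActor]
  take SimpleActor:  [SimpleActor object] + [SimpleActor object] + [SimpleActor object] + [SimpleActor]
  take object:  [object] + [object] + [object]
MRO: RemoteTask FancyAgent SafeEvent TinyCache SafePool FastIndex SimpleActor object
FancyAgent sits at index 1.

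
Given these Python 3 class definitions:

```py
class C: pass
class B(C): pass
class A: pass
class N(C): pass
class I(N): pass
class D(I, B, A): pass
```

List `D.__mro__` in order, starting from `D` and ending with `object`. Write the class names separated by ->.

D -> I -> N -> B -> C -> A -> object

L[D] = D + merge(L[I], L[B], L[A], [I B A])
  take I:  [I N C object] + [B C object] + [A object] + [I B A]
  take N:  [N C object] + [B C object] + [A object] + [B A]
  take B:  [C object] + [B C object] + [A object] + [B A]
  take C:  [C object] + [C object] + [A object] + [A]
  take A:  [object] + [object] + [A object] + [A]
  take object:  [object] + [object] + [object]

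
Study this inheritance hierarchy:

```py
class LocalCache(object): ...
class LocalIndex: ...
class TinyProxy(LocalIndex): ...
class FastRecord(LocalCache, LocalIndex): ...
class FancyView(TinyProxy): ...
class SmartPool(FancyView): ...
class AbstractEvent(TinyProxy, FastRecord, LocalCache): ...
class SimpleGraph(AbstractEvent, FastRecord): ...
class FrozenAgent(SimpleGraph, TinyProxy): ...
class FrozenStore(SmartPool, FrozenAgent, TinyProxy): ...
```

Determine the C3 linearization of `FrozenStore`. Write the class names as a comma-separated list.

FrozenStore, SmartPool, FancyView, FrozenAgent, SimpleGraph, AbstractEvent, TinyProxy, FastRecord, LocalCache, LocalIndex, object

L[FrozenStore] = FrozenStore + merge(L[SmartPool], L[FrozenAgent], L[TinyProxy], [SmartPool FrozenAgent TinyProxy])
  take SmartPool:  [SmartPool FancyView TinyProxy LocalIndex object] + [FrozenAgent SimpleGraph AbstractEvent TinyProxy FastRecord LocalCache LocalIndex object] + [TinyProxy LocalIndex object] + [SmartPool FrozenAgent TinyProxy]
  take FancyView:  [FancyView TinyProxy LocalIndex object] + [FrozenAgent SimpleGraph AbstractEvent TinyProxy FastRecord LocalCache LocalIndex object] + [TinyProxy LocalIndex object] + [FrozenAgent TinyProxy]
  take FrozenAgent:  [TinyProxy LocalIndex object] + [FrozenAgent SimpleGraph AbstractEvent TinyProxy FastRecord LocalCache LocalIndex object] + [TinyProxy LocalIndex object] + [FrozenAgent TinyProxy]
  take SimpleGraph:  [TinyProxy LocalIndex object] + [SimpleGraph AbstractEvent TinyProxy FastRecord LocalCache LocalIndex object] + [TinyProxy LocalIndex object] + [TinyProxy]
  take AbstractEvent:  [TinyProxy LocalIndex object] + [AbstractEvent TinyProxy FastRecord LocalCache LocalIndex object] + [TinyProxy LocalIndex object] + [TinyProxy]
  take TinyProxy:  [TinyProxy LocalIndex object] + [TinyProxy FastRecord LocalCache LocalIndex object] + [TinyProxy LocalIndex object] + [TinyProxy]
  take FastRecord:  [LocalIndex object] + [FastRecord LocalCache LocalIndex object] + [LocalIndex object]
  take LocalCache:  [LocalIndex object] + [LocalCache LocalIndex object] + [LocalIndex object]
  take LocalIndex:  [LocalIndex object] + [LocalIndex object] + [LocalIndex object]
  take object:  [object] + [object] + [object]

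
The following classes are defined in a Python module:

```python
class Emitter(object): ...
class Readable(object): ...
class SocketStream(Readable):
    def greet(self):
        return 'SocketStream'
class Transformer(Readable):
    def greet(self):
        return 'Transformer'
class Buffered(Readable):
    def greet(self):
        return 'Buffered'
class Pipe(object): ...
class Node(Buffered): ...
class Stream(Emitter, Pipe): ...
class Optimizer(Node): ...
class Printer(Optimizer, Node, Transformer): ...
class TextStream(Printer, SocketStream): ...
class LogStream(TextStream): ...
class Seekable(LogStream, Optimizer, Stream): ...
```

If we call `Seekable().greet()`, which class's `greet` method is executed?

L[Seekable] = Seekable + merge(L[LogStream], L[Optimizer], L[Stream], [LogStream Optimizer Stream])
  take LogStream:  [LogStream TextStream Printer Optimizer Node Buffered Transformer SocketStream Readable object] + [Optimizer Node Buffered Readable object] + [Stream Emitter Pipe object] + [LogStream Optimizer Stream]
  take TextStream:  [TextStream Printer Optimizer Node Buffered Transformer SocketStream Readable object] + [Optimizer Node Buffered Readable object] + [Stream Emitter Pipe object] + [Optimizer Stream]
  take Printer:  [Printer Optimizer Node Buffered Transformer SocketStream Readable object] + [Optimizer Node Buffered Readable object] + [Stream Emitter Pipe object] + [Optimizer Stream]
  take Optimizer:  [Optimizer Node Buffered Transformer SocketStream Readable object] + [Optimizer Node Buffered Readable object] + [Stream Emitter Pipe object] + [Optimizer Stream]
  take Node:  [Node Buffered Transformer SocketStream Readable object] + [Node Buffered Readable object] + [Stream Emitter Pipe object] + [Stream]
  take Buffered:  [Buffered Transformer SocketStream Readable object] + [Buffered Readable object] + [Stream Emitter Pipe object] + [Stream]
  take Transformer:  [Transformer SocketStream Readable object] + [Readable object] + [Stream Emitter Pipe object] + [Stream]
  take SocketStream:  [SocketStream Readable object] + [Readable object] + [Stream Emitter Pipe object] + [Stream]
  take Readable:  [Readable object] + [Readable object] + [Stream Emitter Pipe object] + [Stream]
  take Stream:  [object] + [object] + [Stream Emitter Pipe object] + [Stream]
  take Emitter:  [object] + [object] + [Emitter Pipe object]
  take Pipe:  [object] + [object] + [Pipe object]
  take object:  [object] + [object] + [object]
MRO: Seekable LogStream TextStream Printer Optimizer Node Buffered Transformer SocketStream Readable Stream Emitter Pipe object
greet is defined in: Buffered, SocketStream, Transformer. First along the MRO is Buffered.

Buffered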